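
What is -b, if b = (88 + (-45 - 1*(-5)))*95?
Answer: -4560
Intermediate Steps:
b = 4560 (b = (88 + (-45 + 5))*95 = (88 - 40)*95 = 48*95 = 4560)
-b = -1*4560 = -4560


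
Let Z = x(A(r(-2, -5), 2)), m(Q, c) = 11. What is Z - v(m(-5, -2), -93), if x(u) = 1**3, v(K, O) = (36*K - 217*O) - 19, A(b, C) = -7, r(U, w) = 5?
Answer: -20557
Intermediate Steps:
v(K, O) = -19 - 217*O + 36*K (v(K, O) = (-217*O + 36*K) - 19 = -19 - 217*O + 36*K)
x(u) = 1
Z = 1
Z - v(m(-5, -2), -93) = 1 - (-19 - 217*(-93) + 36*11) = 1 - (-19 + 20181 + 396) = 1 - 1*20558 = 1 - 20558 = -20557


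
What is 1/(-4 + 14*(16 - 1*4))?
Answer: 1/164 ≈ 0.0060976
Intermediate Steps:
1/(-4 + 14*(16 - 1*4)) = 1/(-4 + 14*(16 - 4)) = 1/(-4 + 14*12) = 1/(-4 + 168) = 1/164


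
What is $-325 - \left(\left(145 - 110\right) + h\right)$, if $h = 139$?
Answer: $-499$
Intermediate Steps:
$-325 - \left(\left(145 - 110\right) + h\right) = -325 - \left(\left(145 - 110\right) + 139\right) = -325 - \left(35 + 139\right) = -325 - 174 = -499$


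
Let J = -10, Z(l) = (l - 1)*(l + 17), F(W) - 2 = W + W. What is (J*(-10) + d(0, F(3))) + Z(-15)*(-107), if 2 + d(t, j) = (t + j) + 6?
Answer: 3536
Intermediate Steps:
F(W) = 2 + 2*W (F(W) = 2 + (W + W) = 2 + 2*W)
d(t, j) = 4 + j + t (d(t, j) = -2 + ((t + j) + 6) = -2 + ((j + t) + 6) = -2 + (6 + j + t) = 4 + j + t)
Z(l) = (-1 + l)*(17 + l)
(J*(-10) + d(0, F(3))) + Z(-15)*(-107) = (-10*(-10) + (4 + (2 + 2*3) + 0)) + (-17 + (-15)² + 16*(-15))*(-107) = (100 + (4 + (2 + 6) + 0)) + (-17 + 225 - 240)*(-107) = (100 + (4 + 8 + 0)) - 32*(-107) = (100 + 12) + 3424 = 112 + 3424 = 3536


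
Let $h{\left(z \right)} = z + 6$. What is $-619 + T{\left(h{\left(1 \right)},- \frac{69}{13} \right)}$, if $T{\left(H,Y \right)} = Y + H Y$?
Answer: $- \frac{8599}{13} \approx -661.46$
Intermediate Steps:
$h{\left(z \right)} = 6 + z$
$-619 + T{\left(h{\left(1 \right)},- \frac{69}{13} \right)} = -619 + - \frac{69}{13} \left(1 + \left(6 + 1\right)\right) = -619 + \left(-69\right) \frac{1}{13} \left(1 + 7\right) = -619 - \frac{552}{13} = - \frac{8599}{13}$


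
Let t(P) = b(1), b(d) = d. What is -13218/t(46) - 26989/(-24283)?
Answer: -320945705/24283 ≈ -13217.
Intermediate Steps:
t(P) = 1
-13218/t(46) - 26989/(-24283) = -13218/1 - 26989/(-24283) = -13218*1 - 26989*(-1/24283) = -13218 + 26989/24283 = -320945705/24283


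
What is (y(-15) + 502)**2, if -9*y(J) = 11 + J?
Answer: 20448484/81 ≈ 2.5245e+5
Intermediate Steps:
y(J) = -11/9 - J/9 (y(J) = -(11 + J)/9 = -11/9 - J/9)
(y(-15) + 502)**2 = ((-11/9 - 1/9*(-15)) + 502)**2 = ((-11/9 + 5/3) + 502)**2 = (4/9 + 502)**2 = (4522/9)**2 = 20448484/81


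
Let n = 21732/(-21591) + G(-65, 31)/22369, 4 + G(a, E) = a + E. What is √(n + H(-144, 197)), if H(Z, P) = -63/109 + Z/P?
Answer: I*√27691118697250607907881973/3456931677789 ≈ 1.5222*I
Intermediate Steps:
G(a, E) = -4 + E + a (G(a, E) = -4 + (a + E) = -4 + (E + a) = -4 + E + a)
H(Z, P) = -63/109 + Z/P (H(Z, P) = -63*1/109 + Z/P = -63/109 + Z/P)
n = -162314522/160989693 (n = 21732/(-21591) + (-4 + 31 - 65)/22369 = 21732*(-1/21591) - 38*1/22369 = -7244/7197 - 38/22369 = -162314522/160989693 ≈ -1.0082)
√(n + H(-144, 197)) = √(-162314522/160989693 + (-63/109 - 144/197)) = √(-162314522/160989693 - 28107/21473) = √(-8010317032057/3456931677789) = I*√27691118697250607907881973/3456931677789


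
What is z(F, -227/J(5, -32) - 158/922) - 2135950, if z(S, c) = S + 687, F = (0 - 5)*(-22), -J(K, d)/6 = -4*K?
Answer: -2135153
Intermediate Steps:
J(K, d) = 24*K (J(K, d) = -(-24)*K = 24*K)
F = 110 (F = -5*(-22) = 110)
z(S, c) = 687 + S
z(F, -227/J(5, -32) - 158/922) - 2135950 = (687 + 110) - 2135950 = 797 - 2135950 = -2135153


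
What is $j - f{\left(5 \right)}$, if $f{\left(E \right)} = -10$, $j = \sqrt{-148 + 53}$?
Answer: $10 + i \sqrt{95} \approx 10.0 + 9.7468 i$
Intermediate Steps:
$j = i \sqrt{95}$ ($j = \sqrt{-95} = i \sqrt{95} \approx 9.7468 i$)
$j - f{\left(5 \right)} = i \sqrt{95} - -10 = i \sqrt{95} + 10 = 10 + i \sqrt{95}$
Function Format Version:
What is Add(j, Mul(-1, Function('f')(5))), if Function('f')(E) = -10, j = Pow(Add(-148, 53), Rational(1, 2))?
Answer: Add(10, Mul(I, Pow(95, Rational(1, 2)))) ≈ Add(10.000, Mul(9.7468, I))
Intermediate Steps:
j = Mul(I, Pow(95, Rational(1, 2))) (j = Pow(-95, Rational(1, 2)) = Mul(I, Pow(95, Rational(1, 2))) ≈ Mul(9.7468, I))
Add(j, Mul(-1, Function('f')(5))) = Add(Mul(I, Pow(95, Rational(1, 2))), Mul(-1, -10)) = Add(Mul(I, Pow(95, Rational(1, 2))), 10) = Add(10, Mul(I, Pow(95, Rational(1, 2))))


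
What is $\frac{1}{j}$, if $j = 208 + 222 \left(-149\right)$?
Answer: $- \frac{1}{32870} \approx -3.0423 \cdot 10^{-5}$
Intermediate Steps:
$j = -32870$ ($j = 208 - 33078 = -32870$)
$\frac{1}{j} = \frac{1}{-32870} = - \frac{1}{32870}$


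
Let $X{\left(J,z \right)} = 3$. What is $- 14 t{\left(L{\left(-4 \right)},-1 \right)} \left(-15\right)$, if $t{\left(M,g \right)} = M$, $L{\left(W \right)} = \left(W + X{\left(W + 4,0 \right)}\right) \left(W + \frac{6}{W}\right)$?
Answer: $1155$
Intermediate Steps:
$L{\left(W \right)} = \left(3 + W\right) \left(W + \frac{6}{W}\right)$ ($L{\left(W \right)} = \left(W + 3\right) \left(W + \frac{6}{W}\right) = \left(3 + W\right) \left(W + \frac{6}{W}\right)$)
$- 14 t{\left(L{\left(-4 \right)},-1 \right)} \left(-15\right) = - 14 \left(6 + \left(-4\right)^{2} + 3 \left(-4\right) + \frac{18}{-4}\right) \left(-15\right) = - 14 \left(6 + 16 - 12 + 18 \left(- \frac{1}{4}\right)\right) \left(-15\right) = - 14 \left(6 + 16 - 12 - \frac{9}{2}\right) \left(-15\right) = \left(-14\right) \frac{11}{2} \left(-15\right) = \left(-77\right) \left(-15\right) = 1155$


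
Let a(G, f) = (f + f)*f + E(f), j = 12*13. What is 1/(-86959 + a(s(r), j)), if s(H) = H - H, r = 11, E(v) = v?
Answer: -1/38131 ≈ -2.6225e-5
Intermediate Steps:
s(H) = 0
j = 156
a(G, f) = f + 2*f**2 (a(G, f) = (f + f)*f + f = (2*f)*f + f = 2*f**2 + f = f + 2*f**2)
1/(-86959 + a(s(r), j)) = 1/(-86959 + 156*(1 + 2*156)) = 1/(-86959 + 156*(1 + 312)) = 1/(-86959 + 156*313) = 1/(-86959 + 48828) = 1/(-38131) = -1/38131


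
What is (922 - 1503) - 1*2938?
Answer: -3519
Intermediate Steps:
(922 - 1503) - 1*2938 = -581 - 2938 = -3519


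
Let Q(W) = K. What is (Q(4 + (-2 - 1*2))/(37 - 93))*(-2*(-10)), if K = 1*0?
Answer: 0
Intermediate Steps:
K = 0
Q(W) = 0
(Q(4 + (-2 - 1*2))/(37 - 93))*(-2*(-10)) = (0/(37 - 93))*(-2*(-10)) = (0/(-56))*20 = (0*(-1/56))*20 = 0*20 = 0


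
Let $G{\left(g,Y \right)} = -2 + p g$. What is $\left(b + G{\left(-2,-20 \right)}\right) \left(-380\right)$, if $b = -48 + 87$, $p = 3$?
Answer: $-11780$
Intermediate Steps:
$b = 39$
$G{\left(g,Y \right)} = -2 + 3 g$
$\left(b + G{\left(-2,-20 \right)}\right) \left(-380\right) = \left(39 + \left(-2 + 3 \left(-2\right)\right)\right) \left(-380\right) = \left(39 - 8\right) \left(-380\right) = 31 \left(-380\right) = -11780$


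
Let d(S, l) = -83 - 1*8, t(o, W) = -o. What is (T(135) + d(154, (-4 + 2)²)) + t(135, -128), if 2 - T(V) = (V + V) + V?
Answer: -629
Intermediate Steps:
d(S, l) = -91 (d(S, l) = -83 - 8 = -91)
T(V) = 2 - 3*V (T(V) = 2 - ((V + V) + V) = 2 - (2*V + V) = 2 - 3*V)
(T(135) + d(154, (-4 + 2)²)) + t(135, -128) = ((2 - 3*135) - 91) - 1*135 = ((2 - 405) - 91) - 135 = (-403 - 91) - 135 = -494 - 135 = -629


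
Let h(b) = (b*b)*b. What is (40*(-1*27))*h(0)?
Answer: 0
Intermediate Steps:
h(b) = b³ (h(b) = b²*b = b³)
(40*(-1*27))*h(0) = (40*(-1*27))*0³ = (40*(-27))*0 = -1080*0 = 0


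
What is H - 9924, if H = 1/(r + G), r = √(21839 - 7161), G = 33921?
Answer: -11418748509291/1150619563 - √14678/1150619563 ≈ -9924.0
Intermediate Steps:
r = √14678 ≈ 121.15
H = 1/(33921 + √14678) (H = 1/(√14678 + 33921) = 1/(33921 + √14678) ≈ 2.9375e-5)
H - 9924 = (33921/1150619563 - √14678/1150619563) - 9924 = -11418748509291/1150619563 - √14678/1150619563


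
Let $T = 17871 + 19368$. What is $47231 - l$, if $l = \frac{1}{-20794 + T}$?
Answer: $\frac{776713794}{16445} \approx 47231.0$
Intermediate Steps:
$T = 37239$
$l = \frac{1}{16445}$ ($l = \frac{1}{-20794 + 37239} = \frac{1}{16445} \approx 6.0809 \cdot 10^{-5}$)
$47231 - l = 47231 - \frac{1}{16445} = \frac{776713794}{16445}$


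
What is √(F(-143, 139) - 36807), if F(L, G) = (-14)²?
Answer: I*√36611 ≈ 191.34*I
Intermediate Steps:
F(L, G) = 196
√(F(-143, 139) - 36807) = √(196 - 36807) = √(-36611) = I*√36611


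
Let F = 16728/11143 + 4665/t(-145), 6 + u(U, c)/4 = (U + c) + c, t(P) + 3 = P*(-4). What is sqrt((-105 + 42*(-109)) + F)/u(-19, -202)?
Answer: -I*sqrt(193192441135153482)/11033040876 ≈ -0.039838*I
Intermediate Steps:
t(P) = -3 - 4*P (t(P) = -3 + P*(-4) = -3 - 4*P)
u(U, c) = -24 + 4*U + 8*c (u(U, c) = -24 + 4*((U + c) + c) = -24 + 4*(U + 2*c) = -24 + (4*U + 8*c) = -24 + 4*U + 8*c)
F = 61634151/6429511 (F = 16728/11143 + 4665/(-3 - 4*(-145)) = 16728*(1/11143) + 4665/(-3 + 580) = 16728/11143 + 4665/577 = 61634151/6429511 ≈ 9.5861)
sqrt((-105 + 42*(-109)) + F)/u(-19, -202) = sqrt((-105 + 42*(-109)) + 61634151/6429511)/(-24 + 4*(-19) + 8*(-202)) = sqrt((-105 - 4578) + 61634151/6429511)/(-24 - 76 - 1616) = sqrt(-4683 + 61634151/6429511)/(-1716) = sqrt(-30047765862/6429511)*(-1/1716) = (I*sqrt(193192441135153482)/6429511)*(-1/1716) = -I*sqrt(193192441135153482)/11033040876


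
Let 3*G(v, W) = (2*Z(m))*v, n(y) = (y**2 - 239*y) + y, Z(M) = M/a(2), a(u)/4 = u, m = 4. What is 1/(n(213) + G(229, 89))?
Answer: -3/15746 ≈ -0.00019052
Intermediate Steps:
a(u) = 4*u
Z(M) = M/8 (Z(M) = M/((4*2)) = M/8)
n(y) = y**2 - 238*y
G(v, W) = v/3 (G(v, W) = ((2*((1/8)*4))*v)/3 = ((2*(1/2))*v)/3 = (1*v)/3 = v/3)
1/(n(213) + G(229, 89)) = 1/(213*(-238 + 213) + (1/3)*229) = 1/(213*(-25) + 229/3) = 1/(-5325 + 229/3) = 1/(-15746/3) = -3/15746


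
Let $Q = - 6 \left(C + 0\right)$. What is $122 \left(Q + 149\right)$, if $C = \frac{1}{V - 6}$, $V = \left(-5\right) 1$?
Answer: $\frac{200690}{11} \approx 18245.0$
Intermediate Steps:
$V = -5$
$C = - \frac{1}{11}$ ($C = \frac{1}{-5 - 6} = \frac{1}{-11} = - \frac{1}{11} \approx -0.090909$)
$Q = \frac{6}{11}$ ($Q = - 6 \left(- \frac{1}{11} + 0\right) = \left(-6\right) \left(- \frac{1}{11}\right) = \frac{6}{11} \approx 0.54545$)
$122 \left(Q + 149\right) = 122 \left(\frac{6}{11} + 149\right) = 122 \cdot \frac{1645}{11} = \frac{200690}{11}$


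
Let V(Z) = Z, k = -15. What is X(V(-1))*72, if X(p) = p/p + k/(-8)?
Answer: 207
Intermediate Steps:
X(p) = 23/8 (X(p) = p/p - 15/(-8) = 1 - 15*(-1/8) = 1 + 15/8 = 23/8)
X(V(-1))*72 = (23/8)*72 = 207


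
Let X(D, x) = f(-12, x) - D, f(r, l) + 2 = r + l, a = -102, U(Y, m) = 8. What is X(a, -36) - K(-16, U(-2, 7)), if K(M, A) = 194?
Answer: -142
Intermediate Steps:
f(r, l) = -2 + l + r (f(r, l) = -2 + (r + l) = -2 + (l + r) = -2 + l + r)
X(D, x) = -14 + x - D (X(D, x) = (-2 + x - 12) - D = (-14 + x) - D = -14 + x - D)
X(a, -36) - K(-16, U(-2, 7)) = (-14 - 36 - 1*(-102)) - 1*194 = (-14 - 36 + 102) - 194 = 52 - 194 = -142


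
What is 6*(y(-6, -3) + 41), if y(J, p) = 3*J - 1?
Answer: 132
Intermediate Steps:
y(J, p) = -1 + 3*J
6*(y(-6, -3) + 41) = 6*((-1 + 3*(-6)) + 41) = 6*((-1 - 18) + 41) = 6*(-19 + 41) = 6*22 = 132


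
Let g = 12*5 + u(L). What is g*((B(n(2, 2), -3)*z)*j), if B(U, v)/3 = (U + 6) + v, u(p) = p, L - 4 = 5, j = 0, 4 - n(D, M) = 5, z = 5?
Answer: 0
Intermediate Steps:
n(D, M) = -1 (n(D, M) = 4 - 1*5 = 4 - 5 = -1)
L = 9 (L = 4 + 5 = 9)
B(U, v) = 18 + 3*U + 3*v (B(U, v) = 3*((U + 6) + v) = 3*((6 + U) + v) = 3*(6 + U + v) = 18 + 3*U + 3*v)
g = 69 (g = 12*5 + 9 = 60 + 9 = 69)
g*((B(n(2, 2), -3)*z)*j) = 69*(((18 + 3*(-1) + 3*(-3))*5)*0) = 69*(((18 - 3 - 9)*5)*0) = 69*((6*5)*0) = 69*(30*0) = 69*0 = 0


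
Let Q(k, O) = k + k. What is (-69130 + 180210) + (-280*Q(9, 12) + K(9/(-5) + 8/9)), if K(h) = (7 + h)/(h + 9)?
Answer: 19299417/182 ≈ 1.0604e+5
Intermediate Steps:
K(h) = (7 + h)/(9 + h)
Q(k, O) = 2*k
(-69130 + 180210) + (-280*Q(9, 12) + K(9/(-5) + 8/9)) = (-69130 + 180210) + (-560*9 + (7 + (9/(-5) + 8/9))/(9 + (9/(-5) + 8/9))) = 111080 + (-280*18 + (7 + (9*(-⅕) + 8*(⅑)))/(9 + (9*(-⅕) + 8*(⅑)))) = 111080 + (-5040 + (7 + (-9/5 + 8/9))/(9 + (-9/5 + 8/9))) = 111080 + (-5040 + (7 - 41/45)/(9 - 41/45)) = 111080 + (-5040 + (274/45)/(364/45)) = 111080 + (-5040 + (45/364)*(274/45)) = 111080 + (-5040 + 137/182) = 111080 - 917143/182 = 19299417/182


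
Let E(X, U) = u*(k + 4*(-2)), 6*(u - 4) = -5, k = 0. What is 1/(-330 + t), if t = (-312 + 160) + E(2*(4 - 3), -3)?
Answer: -3/1522 ≈ -0.0019711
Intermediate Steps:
u = 19/6 (u = 4 + (⅙)*(-5) = 4 - ⅚ = 19/6 ≈ 3.1667)
E(X, U) = -76/3 (E(X, U) = 19*(0 + 4*(-2))/6 = 19*(0 - 8)/6 = (19/6)*(-8) = -76/3)
t = -532/3 (t = (-312 + 160) - 76/3 = -152 - 76/3 = -532/3 ≈ -177.33)
1/(-330 + t) = 1/(-330 - 532/3) = 1/(-1522/3) = -3/1522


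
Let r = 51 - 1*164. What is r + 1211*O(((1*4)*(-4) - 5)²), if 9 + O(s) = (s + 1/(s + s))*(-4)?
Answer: -135274954/63 ≈ -2.1472e+6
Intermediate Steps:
r = -113 (r = 51 - 164 = -113)
O(s) = -9 - 4*s - 2/s (O(s) = -9 + (s + 1/(s + s))*(-4) = -9 + (s + 1/(2*s))*(-4) = -9 + (-4*s - 2/s) = -9 - 4*s - 2/s)
r + 1211*O(((1*4)*(-4) - 5)²) = -113 + 1211*(-9 - 4*((1*4)*(-4) - 5)² - 2/((1*4)*(-4) - 5)²) = -113 + 1211*(-9 - 4*(4*(-4) - 5)² - 2/(4*(-4) - 5)²) = -113 + 1211*(-9 - 4*(-16 - 5)² - 2/(-16 - 5)²) = -113 + 1211*(-9 - 4*(-21)² - 2/((-21)²)) = -113 + 1211*(-9 - 4*441 - 2/441) = -113 + 1211*(-9 - 1764 - 2*1/441) = -113 + 1211*(-9 - 1764 - 2/441) = -113 + 1211*(-781895/441) = -113 - 135267835/63 = -135274954/63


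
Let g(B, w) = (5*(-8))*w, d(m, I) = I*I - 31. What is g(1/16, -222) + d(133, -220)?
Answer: 57249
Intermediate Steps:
d(m, I) = -31 + I² (d(m, I) = I² - 31 = -31 + I²)
g(B, w) = -40*w
g(1/16, -222) + d(133, -220) = -40*(-222) + (-31 + (-220)²) = 8880 + (-31 + 48400) = 8880 + 48369 = 57249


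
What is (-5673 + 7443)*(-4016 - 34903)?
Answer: -68886630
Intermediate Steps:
(-5673 + 7443)*(-4016 - 34903) = 1770*(-38919) = -68886630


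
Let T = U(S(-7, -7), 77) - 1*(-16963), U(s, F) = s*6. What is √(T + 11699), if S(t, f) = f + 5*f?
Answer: √28410 ≈ 168.55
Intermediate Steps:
S(t, f) = 6*f
U(s, F) = 6*s
T = 16711 (T = 6*(6*(-7)) - 1*(-16963) = 6*(-42) + 16963 = -252 + 16963 = 16711)
√(T + 11699) = √(16711 + 11699) = √28410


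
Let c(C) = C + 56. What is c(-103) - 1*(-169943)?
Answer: 169896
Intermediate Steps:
c(C) = 56 + C
c(-103) - 1*(-169943) = (56 - 103) - 1*(-169943) = -47 + 169943 = 169896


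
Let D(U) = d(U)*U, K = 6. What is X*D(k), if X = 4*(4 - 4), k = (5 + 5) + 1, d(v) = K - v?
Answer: 0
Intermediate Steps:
d(v) = 6 - v
k = 11 (k = 10 + 1 = 11)
X = 0 (X = 4*0 = 0)
D(U) = U*(6 - U) (D(U) = (6 - U)*U = U*(6 - U))
X*D(k) = 0*(11*(6 - 1*11)) = 0*(11*(6 - 11)) = 0*(11*(-5)) = 0*(-55) = 0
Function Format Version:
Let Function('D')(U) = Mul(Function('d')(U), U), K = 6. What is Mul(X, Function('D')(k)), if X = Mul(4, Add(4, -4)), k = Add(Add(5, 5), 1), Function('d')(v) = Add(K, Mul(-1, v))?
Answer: 0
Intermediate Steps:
Function('d')(v) = Add(6, Mul(-1, v))
k = 11 (k = Add(10, 1) = 11)
X = 0 (X = Mul(4, 0) = 0)
Function('D')(U) = Mul(U, Add(6, Mul(-1, U))) (Function('D')(U) = Mul(Add(6, Mul(-1, U)), U) = Mul(U, Add(6, Mul(-1, U))))
Mul(X, Function('D')(k)) = Mul(0, Mul(11, Add(6, Mul(-1, 11)))) = Mul(0, Mul(11, Add(6, -11))) = Mul(0, Mul(11, -5)) = Mul(0, -55) = 0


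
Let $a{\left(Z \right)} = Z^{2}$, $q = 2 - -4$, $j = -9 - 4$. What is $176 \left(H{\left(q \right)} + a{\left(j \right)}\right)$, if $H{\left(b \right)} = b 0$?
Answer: $29744$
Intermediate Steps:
$j = -13$
$q = 6$ ($q = 2 + 4 = 6$)
$H{\left(b \right)} = 0$
$176 \left(H{\left(q \right)} + a{\left(j \right)}\right) = 176 \left(0 + \left(-13\right)^{2}\right) = 176 \left(0 + 169\right) = 176 \cdot 169 = 29744$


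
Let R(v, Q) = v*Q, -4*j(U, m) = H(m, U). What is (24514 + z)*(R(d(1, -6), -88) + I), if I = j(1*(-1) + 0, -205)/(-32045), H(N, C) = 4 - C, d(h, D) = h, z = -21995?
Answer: -5682780873/25636 ≈ -2.2167e+5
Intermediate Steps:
j(U, m) = -1 + U/4 (j(U, m) = -(4 - U)/4 = -1 + U/4)
I = 1/25636 (I = (-1 + (1*(-1) + 0)/4)/(-32045) = (-1 + (-1 + 0)/4)*(-1/32045) = (-1 + (1/4)*(-1))*(-1/32045) = (-1 - 1/4)*(-1/32045) = -5/4*(-1/32045) = 1/25636 ≈ 3.9008e-5)
R(v, Q) = Q*v
(24514 + z)*(R(d(1, -6), -88) + I) = (24514 - 21995)*(-88*1 + 1/25636) = 2519*(-88 + 1/25636) = 2519*(-2255967/25636) = -5682780873/25636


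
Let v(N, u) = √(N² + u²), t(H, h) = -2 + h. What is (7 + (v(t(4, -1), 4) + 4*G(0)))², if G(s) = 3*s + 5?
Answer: 1024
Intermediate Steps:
G(s) = 5 + 3*s
(7 + (v(t(4, -1), 4) + 4*G(0)))² = (7 + (√((-2 - 1)² + 4²) + 4*(5 + 3*0)))² = (7 + (√((-3)² + 16) + 4*(5 + 0)))² = (7 + (√(9 + 16) + 4*5))² = (7 + (√25 + 20))² = (7 + (5 + 20))² = (7 + 25)² = 32² = 1024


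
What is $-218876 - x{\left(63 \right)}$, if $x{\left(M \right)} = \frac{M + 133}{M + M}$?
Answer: $- \frac{1969898}{9} \approx -2.1888 \cdot 10^{5}$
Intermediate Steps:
$x{\left(M \right)} = \frac{133 + M}{2 M}$
$-218876 - x{\left(63 \right)} = -218876 - \frac{133 + 63}{2 \cdot 63} = -218876 - \frac{1}{2} \cdot \frac{1}{63} \cdot 196 = -218876 - \frac{14}{9} = - \frac{1969898}{9}$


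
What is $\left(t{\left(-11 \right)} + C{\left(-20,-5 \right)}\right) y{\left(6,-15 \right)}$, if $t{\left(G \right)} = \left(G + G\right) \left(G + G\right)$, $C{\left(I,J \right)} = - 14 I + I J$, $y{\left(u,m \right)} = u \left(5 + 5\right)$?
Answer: $51840$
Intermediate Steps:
$y{\left(u,m \right)} = 10 u$ ($y{\left(u,m \right)} = u 10 = 10 u$)
$t{\left(G \right)} = 4 G^{2}$ ($t{\left(G \right)} = 2 G 2 G = 4 G^{2}$)
$\left(t{\left(-11 \right)} + C{\left(-20,-5 \right)}\right) y{\left(6,-15 \right)} = \left(4 \left(-11\right)^{2} - 20 \left(-14 - 5\right)\right) 10 \cdot 6 = \left(4 \cdot 121 - -380\right) 60 = \left(484 + 380\right) 60 = 864 \cdot 60 = 51840$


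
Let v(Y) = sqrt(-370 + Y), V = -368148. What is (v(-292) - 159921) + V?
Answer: -528069 + I*sqrt(662) ≈ -5.2807e+5 + 25.729*I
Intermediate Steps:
(v(-292) - 159921) + V = (sqrt(-370 - 292) - 159921) - 368148 = (sqrt(-662) - 159921) - 368148 = (I*sqrt(662) - 159921) - 368148 = (-159921 + I*sqrt(662)) - 368148 = -528069 + I*sqrt(662)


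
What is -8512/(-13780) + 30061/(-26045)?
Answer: -9627277/17945005 ≈ -0.53649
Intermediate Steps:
-8512/(-13780) + 30061/(-26045) = -8512*(-1/13780) + 30061*(-1/26045) = 2128/3445 - 30061/26045 = -9627277/17945005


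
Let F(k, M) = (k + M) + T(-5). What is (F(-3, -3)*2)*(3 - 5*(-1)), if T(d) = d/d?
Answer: -80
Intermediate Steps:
T(d) = 1
F(k, M) = 1 + M + k (F(k, M) = (k + M) + 1 = (M + k) + 1 = 1 + M + k)
(F(-3, -3)*2)*(3 - 5*(-1)) = ((1 - 3 - 3)*2)*(3 - 5*(-1)) = (-5*2)*(3 + 5) = -10*8 = -80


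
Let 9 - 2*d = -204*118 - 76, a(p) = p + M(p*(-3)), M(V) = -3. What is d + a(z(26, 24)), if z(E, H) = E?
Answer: 24203/2 ≈ 12102.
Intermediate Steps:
a(p) = -3 + p (a(p) = p - 3 = -3 + p)
d = 24157/2 (d = 9/2 - (-204*118 - 76)/2 = 9/2 - (-24072 - 76)/2 = 9/2 - ½*(-24148) = 9/2 + 12074 = 24157/2 ≈ 12079.)
d + a(z(26, 24)) = 24157/2 + (-3 + 26) = 24157/2 + 23 = 24203/2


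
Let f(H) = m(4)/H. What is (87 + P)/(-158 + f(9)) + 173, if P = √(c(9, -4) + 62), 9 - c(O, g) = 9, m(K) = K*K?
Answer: 242455/1406 - 9*√62/1406 ≈ 172.39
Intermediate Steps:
m(K) = K²
c(O, g) = 0 (c(O, g) = 9 - 1*9 = 9 - 9 = 0)
P = √62 (P = √(0 + 62) = √62 ≈ 7.8740)
f(H) = 16/H (f(H) = 4²/H = 16/H)
(87 + P)/(-158 + f(9)) + 173 = (87 + √62)/(-158 + 16/9) + 173 = (87 + √62)/(-1406/9) + 173 = (87 + √62)*(-9/1406) + 173 = (-783/1406 - 9*√62/1406) + 173 = 242455/1406 - 9*√62/1406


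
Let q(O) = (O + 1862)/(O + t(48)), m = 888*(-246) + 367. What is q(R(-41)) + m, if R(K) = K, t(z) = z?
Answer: -1524746/7 ≈ -2.1782e+5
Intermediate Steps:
m = -218081 (m = -218448 + 367 = -218081)
q(O) = (1862 + O)/(48 + O) (q(O) = (O + 1862)/(O + 48) = (1862 + O)/(48 + O))
q(R(-41)) + m = (1862 - 41)/(48 - 41) - 218081 = 1821/7 - 218081 = -1524746/7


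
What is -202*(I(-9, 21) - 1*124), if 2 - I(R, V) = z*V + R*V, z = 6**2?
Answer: 139178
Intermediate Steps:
z = 36
I(R, V) = 2 - 36*V - R*V (I(R, V) = 2 - (36*V + R*V) = 2 + (-36*V - R*V) = 2 - 36*V - R*V)
-202*(I(-9, 21) - 1*124) = -202*((2 - 36*21 - 1*(-9)*21) - 1*124) = -202*((2 - 756 + 189) - 124) = -202*(-565 - 124) = -202*(-689) = 139178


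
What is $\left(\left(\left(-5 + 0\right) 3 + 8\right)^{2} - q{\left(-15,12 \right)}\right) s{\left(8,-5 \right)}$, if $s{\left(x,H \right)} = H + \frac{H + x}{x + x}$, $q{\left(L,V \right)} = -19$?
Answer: $- \frac{1309}{4} \approx -327.25$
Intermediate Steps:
$s{\left(x,H \right)} = H + \frac{H + x}{2 x}$
$\left(\left(\left(-5 + 0\right) 3 + 8\right)^{2} - q{\left(-15,12 \right)}\right) s{\left(8,-5 \right)} = \left(\left(\left(-5 + 0\right) 3 + 8\right)^{2} - -19\right) \left(\frac{1}{2} - 5 + \frac{1}{2} \left(-5\right) \frac{1}{8}\right) = \left(\left(\left(-5\right) 3 + 8\right)^{2} + 19\right) \left(\frac{1}{2} - 5 + \frac{1}{2} \left(-5\right) \frac{1}{8}\right) = \left(\left(-15 + 8\right)^{2} + 19\right) \left(\frac{1}{2} - 5 - \frac{5}{16}\right) = \left(\left(-7\right)^{2} + 19\right) \left(- \frac{77}{16}\right) = \left(49 + 19\right) \left(- \frac{77}{16}\right) = 68 \left(- \frac{77}{16}\right) = - \frac{1309}{4}$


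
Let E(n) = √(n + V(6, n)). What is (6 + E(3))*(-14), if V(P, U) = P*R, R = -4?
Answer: -84 - 14*I*√21 ≈ -84.0 - 64.156*I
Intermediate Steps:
V(P, U) = -4*P (V(P, U) = P*(-4) = -4*P)
E(n) = √(-24 + n) (E(n) = √(n - 4*6) = √(n - 24) = √(-24 + n))
(6 + E(3))*(-14) = (6 + √(-24 + 3))*(-14) = (6 + √(-21))*(-14) = (6 + I*√21)*(-14) = -84 - 14*I*√21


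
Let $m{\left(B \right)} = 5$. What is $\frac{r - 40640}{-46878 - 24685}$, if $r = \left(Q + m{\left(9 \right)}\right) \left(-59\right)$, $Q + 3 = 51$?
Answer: $\frac{43767}{71563} \approx 0.61159$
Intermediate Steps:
$Q = 48$ ($Q = -3 + 51 = 48$)
$r = -3127$ ($r = \left(48 + 5\right) \left(-59\right) = 53 \left(-59\right) = -3127$)
$\frac{r - 40640}{-46878 - 24685} = \frac{-3127 - 40640}{-46878 - 24685} = - \frac{43767}{-71563} = \left(-43767\right) \left(- \frac{1}{71563}\right) = \frac{43767}{71563}$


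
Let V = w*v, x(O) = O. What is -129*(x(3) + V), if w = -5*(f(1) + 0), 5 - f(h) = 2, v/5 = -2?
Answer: -19737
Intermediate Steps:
v = -10 (v = 5*(-2) = -10)
f(h) = 3 (f(h) = 5 - 1*2 = 5 - 2 = 3)
w = -15 (w = -5*(3 + 0) = -5*3 = -15)
V = 150 (V = -15*(-10) = 150)
-129*(x(3) + V) = -129*(3 + 150) = -129*153 = -19737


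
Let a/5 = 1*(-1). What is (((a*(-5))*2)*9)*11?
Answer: 4950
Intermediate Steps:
a = -5 (a = 5*(1*(-1)) = 5*(-1) = -5)
(((a*(-5))*2)*9)*11 = ((-5*(-5)*2)*9)*11 = ((25*2)*9)*11 = (50*9)*11 = 450*11 = 4950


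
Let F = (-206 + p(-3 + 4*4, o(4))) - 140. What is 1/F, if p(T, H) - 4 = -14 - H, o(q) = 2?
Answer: -1/358 ≈ -0.0027933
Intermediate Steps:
p(T, H) = -10 - H (p(T, H) = 4 + (-14 - H) = -10 - H)
F = -358 (F = (-206 + (-10 - 1*2)) - 140 = (-206 + (-10 - 2)) - 140 = (-206 - 12) - 140 = -218 - 140 = -358)
1/F = 1/(-358) = -1/358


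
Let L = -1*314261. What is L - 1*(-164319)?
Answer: -149942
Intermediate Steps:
L = -314261
L - 1*(-164319) = -314261 - 1*(-164319) = -314261 + 164319 = -149942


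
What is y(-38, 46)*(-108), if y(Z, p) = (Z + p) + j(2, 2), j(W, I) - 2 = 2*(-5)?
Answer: 0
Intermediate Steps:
j(W, I) = -8 (j(W, I) = 2 + 2*(-5) = 2 - 10 = -8)
y(Z, p) = -8 + Z + p (y(Z, p) = (Z + p) - 8 = -8 + Z + p)
y(-38, 46)*(-108) = (-8 - 38 + 46)*(-108) = 0*(-108) = 0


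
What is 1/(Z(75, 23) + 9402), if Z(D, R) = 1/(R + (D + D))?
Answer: 173/1626547 ≈ 0.00010636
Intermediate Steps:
Z(D, R) = 1/(R + 2*D)
1/(Z(75, 23) + 9402) = 1/(1/(23 + 2*75) + 9402) = 1/(1/(23 + 150) + 9402) = 1/(1/173 + 9402) = 1/(1626547/173) = 173/1626547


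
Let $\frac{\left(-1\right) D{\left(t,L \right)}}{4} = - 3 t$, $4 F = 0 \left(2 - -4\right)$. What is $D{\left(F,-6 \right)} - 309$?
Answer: $-309$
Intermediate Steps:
$F = 0$ ($F = \frac{0 \left(2 - -4\right)}{4} = \frac{0 \left(2 + 4\right)}{4} = \frac{0 \cdot 6}{4} = \frac{1}{4} \cdot 0 = 0$)
$D{\left(t,L \right)} = 12 t$ ($D{\left(t,L \right)} = - 4 \left(- 3 t\right) = 12 t$)
$D{\left(F,-6 \right)} - 309 = 12 \cdot 0 - 309 = 0 - 309 = -309$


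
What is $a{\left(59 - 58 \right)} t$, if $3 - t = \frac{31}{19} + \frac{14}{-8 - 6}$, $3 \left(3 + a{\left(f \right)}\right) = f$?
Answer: $- \frac{120}{19} \approx -6.3158$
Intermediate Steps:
$a{\left(f \right)} = -3 + \frac{f}{3}$
$t = \frac{45}{19}$ ($t = 3 - \left(\frac{31}{19} + \frac{14}{-8 - 6}\right) = 3 - \left(31 \cdot \frac{1}{19} + \frac{14}{-8 - 6}\right) = 3 - \left(\frac{31}{19} + \frac{14}{-14}\right) = 3 - \left(\frac{31}{19} + 14 \left(- \frac{1}{14}\right)\right) = 3 - \left(\frac{31}{19} - 1\right) = 3 - \frac{12}{19} = \frac{45}{19} \approx 2.3684$)
$a{\left(59 - 58 \right)} t = \left(-3 + \frac{59 - 58}{3}\right) \frac{45}{19} = \left(-3 + \frac{1}{3} \cdot 1\right) \frac{45}{19} = \left(-3 + \frac{1}{3}\right) \frac{45}{19} = \left(- \frac{8}{3}\right) \frac{45}{19} = - \frac{120}{19}$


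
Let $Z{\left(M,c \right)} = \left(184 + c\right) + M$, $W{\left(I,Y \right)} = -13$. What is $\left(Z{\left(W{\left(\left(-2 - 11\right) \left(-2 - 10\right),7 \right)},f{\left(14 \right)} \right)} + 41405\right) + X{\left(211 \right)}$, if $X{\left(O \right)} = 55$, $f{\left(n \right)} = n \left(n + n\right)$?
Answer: $42023$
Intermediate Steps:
$f{\left(n \right)} = 2 n^{2}$ ($f{\left(n \right)} = n 2 n = 2 n^{2}$)
$Z{\left(M,c \right)} = 184 + M + c$
$\left(Z{\left(W{\left(\left(-2 - 11\right) \left(-2 - 10\right),7 \right)},f{\left(14 \right)} \right)} + 41405\right) + X{\left(211 \right)} = \left(\left(184 - 13 + 2 \cdot 14^{2}\right) + 41405\right) + 55 = \left(\left(184 - 13 + 2 \cdot 196\right) + 41405\right) + 55 = \left(\left(184 - 13 + 392\right) + 41405\right) + 55 = \left(563 + 41405\right) + 55 = 41968 + 55 = 42023$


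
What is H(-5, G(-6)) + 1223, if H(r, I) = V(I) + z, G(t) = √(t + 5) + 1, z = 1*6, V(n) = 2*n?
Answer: 1231 + 2*I ≈ 1231.0 + 2.0*I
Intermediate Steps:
z = 6
G(t) = 1 + √(5 + t) (G(t) = √(5 + t) + 1 = 1 + √(5 + t))
H(r, I) = 6 + 2*I (H(r, I) = 2*I + 6 = 6 + 2*I)
H(-5, G(-6)) + 1223 = (6 + 2*(1 + √(5 - 6))) + 1223 = (6 + 2*(1 + √(-1))) + 1223 = (6 + 2*(1 + I)) + 1223 = (6 + (2 + 2*I)) + 1223 = (8 + 2*I) + 1223 = 1231 + 2*I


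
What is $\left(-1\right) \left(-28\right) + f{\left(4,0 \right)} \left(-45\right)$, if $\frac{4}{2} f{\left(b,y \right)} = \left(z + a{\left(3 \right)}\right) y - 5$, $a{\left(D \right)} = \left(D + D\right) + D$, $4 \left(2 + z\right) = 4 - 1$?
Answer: $\frac{281}{2} \approx 140.5$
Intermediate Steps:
$z = - \frac{5}{4}$ ($z = -2 + \frac{4 - 1}{4} = -2 + \frac{1}{4} \cdot 3 = -2 + \frac{3}{4} = - \frac{5}{4} \approx -1.25$)
$a{\left(D \right)} = 3 D$ ($a{\left(D \right)} = 2 D + D = 3 D$)
$f{\left(b,y \right)} = - \frac{5}{2} + \frac{31 y}{8}$ ($f{\left(b,y \right)} = \frac{\left(- \frac{5}{4} + 3 \cdot 3\right) y - 5}{2} = \frac{\left(- \frac{5}{4} + 9\right) y - 5}{2} = \frac{\frac{31 y}{4} - 5}{2} = \frac{-5 + \frac{31 y}{4}}{2} = - \frac{5}{2} + \frac{31 y}{8}$)
$\left(-1\right) \left(-28\right) + f{\left(4,0 \right)} \left(-45\right) = \left(-1\right) \left(-28\right) + \left(- \frac{5}{2} + \frac{31}{8} \cdot 0\right) \left(-45\right) = 28 + \left(- \frac{5}{2} + 0\right) \left(-45\right) = 28 - - \frac{225}{2} = 28 + \frac{225}{2} = \frac{281}{2}$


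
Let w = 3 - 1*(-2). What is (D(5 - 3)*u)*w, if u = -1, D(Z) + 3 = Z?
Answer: 5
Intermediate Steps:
D(Z) = -3 + Z
w = 5 (w = 3 + 2 = 5)
(D(5 - 3)*u)*w = ((-3 + (5 - 3))*(-1))*5 = ((-3 + 2)*(-1))*5 = -1*(-1)*5 = 1*5 = 5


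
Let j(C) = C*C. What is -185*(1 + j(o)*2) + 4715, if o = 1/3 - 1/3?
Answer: 4530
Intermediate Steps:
o = 0 (o = 1*(1/3) - 1*1/3 = 1/3 - 1/3 = 0)
j(C) = C**2
-185*(1 + j(o)*2) + 4715 = -185*(1 + 0**2*2) + 4715 = -185*(1 + 0*2) + 4715 = -185*(1 + 0) + 4715 = -185*1 + 4715 = -185 + 4715 = 4530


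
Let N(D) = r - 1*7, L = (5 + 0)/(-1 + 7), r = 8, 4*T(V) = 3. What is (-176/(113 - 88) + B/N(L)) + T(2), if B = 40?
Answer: 3371/100 ≈ 33.710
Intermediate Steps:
T(V) = ¾ (T(V) = (¼)*3 = ¾)
L = ⅚ (L = 5/6 = 5*(⅙) = ⅚ ≈ 0.83333)
N(D) = 1 (N(D) = 8 - 1*7 = 8 - 7 = 1)
(-176/(113 - 88) + B/N(L)) + T(2) = (-176/(113 - 88) + 40/1) + ¾ = (-176/25 + 40*1) + ¾ = (-176*1/25 + 40) + ¾ = (-176/25 + 40) + ¾ = 824/25 + ¾ = 3371/100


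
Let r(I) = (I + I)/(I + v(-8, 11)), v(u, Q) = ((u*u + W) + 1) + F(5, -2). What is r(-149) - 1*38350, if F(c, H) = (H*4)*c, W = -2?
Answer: -2415901/63 ≈ -38348.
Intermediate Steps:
F(c, H) = 4*H*c (F(c, H) = (4*H)*c = 4*H*c)
v(u, Q) = -41 + u² (v(u, Q) = ((u*u - 2) + 1) + 4*(-2)*5 = ((u² - 2) + 1) - 40 = ((-2 + u²) + 1) - 40 = (-1 + u²) - 40 = -41 + u²)
r(I) = 2*I/(23 + I) (r(I) = (I + I)/(I + (-41 + (-8)²)) = (2*I)/(I + (-41 + 64)) = (2*I)/(I + 23) = (2*I)/(23 + I) = 2*I/(23 + I))
r(-149) - 1*38350 = 2*(-149)/(23 - 149) - 1*38350 = 2*(-149)/(-126) - 38350 = 2*(-149)*(-1/126) - 38350 = 149/63 - 38350 = -2415901/63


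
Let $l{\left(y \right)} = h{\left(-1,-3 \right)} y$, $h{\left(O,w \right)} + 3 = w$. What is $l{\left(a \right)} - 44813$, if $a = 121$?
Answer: $-45539$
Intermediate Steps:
$h{\left(O,w \right)} = -3 + w$
$l{\left(y \right)} = - 6 y$ ($l{\left(y \right)} = \left(-3 - 3\right) y = - 6 y$)
$l{\left(a \right)} - 44813 = \left(-6\right) 121 - 44813 = -726 - 44813 = -45539$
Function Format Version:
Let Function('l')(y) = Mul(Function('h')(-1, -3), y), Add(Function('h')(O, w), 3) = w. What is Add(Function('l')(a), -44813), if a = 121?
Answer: -45539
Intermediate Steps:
Function('h')(O, w) = Add(-3, w)
Function('l')(y) = Mul(-6, y) (Function('l')(y) = Mul(Add(-3, -3), y) = Mul(-6, y))
Add(Function('l')(a), -44813) = Add(Mul(-6, 121), -44813) = Add(-726, -44813) = -45539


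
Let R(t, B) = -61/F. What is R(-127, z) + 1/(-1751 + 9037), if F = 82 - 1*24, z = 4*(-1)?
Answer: -111097/105647 ≈ -1.0516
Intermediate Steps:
z = -4
F = 58 (F = 82 - 24 = 58)
R(t, B) = -61/58
R(-127, z) + 1/(-1751 + 9037) = -61/58 + 1/(-1751 + 9037) = -61/58 + 1/7286 = -111097/105647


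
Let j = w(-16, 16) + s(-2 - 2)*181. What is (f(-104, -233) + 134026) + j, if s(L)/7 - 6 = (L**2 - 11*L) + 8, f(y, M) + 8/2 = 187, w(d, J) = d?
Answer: 227951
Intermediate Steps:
f(y, M) = 183 (f(y, M) = -4 + 187 = 183)
s(L) = 98 - 77*L + 7*L**2 (s(L) = 42 + 7*((L**2 - 11*L) + 8) = 42 + 7*(8 + L**2 - 11*L) = 42 + (56 - 77*L + 7*L**2) = 98 - 77*L + 7*L**2)
j = 93742 (j = -16 + (98 - 77*(-2 - 2) + 7*(-2 - 2)**2)*181 = -16 + (98 - 77*(-4) + 7*(-4)**2)*181 = -16 + (98 + 308 + 7*16)*181 = -16 + (98 + 308 + 112)*181 = -16 + 518*181 = -16 + 93758 = 93742)
(f(-104, -233) + 134026) + j = (183 + 134026) + 93742 = 134209 + 93742 = 227951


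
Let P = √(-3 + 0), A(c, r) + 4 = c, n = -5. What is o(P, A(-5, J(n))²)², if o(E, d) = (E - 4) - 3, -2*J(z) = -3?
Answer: (7 - I*√3)² ≈ 46.0 - 24.249*I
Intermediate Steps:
J(z) = 3/2 (J(z) = -½*(-3) = 3/2)
A(c, r) = -4 + c
P = I*√3 (P = √(-3) = I*√3 ≈ 1.732*I)
o(E, d) = -7 + E (o(E, d) = (-4 + E) - 3 = -7 + E)
o(P, A(-5, J(n))²)² = (-7 + I*√3)²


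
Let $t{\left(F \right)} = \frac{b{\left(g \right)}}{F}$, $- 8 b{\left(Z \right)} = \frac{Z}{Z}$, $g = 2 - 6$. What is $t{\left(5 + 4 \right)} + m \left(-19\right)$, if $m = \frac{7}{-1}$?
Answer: $\frac{9575}{72} \approx 132.99$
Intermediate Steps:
$g = -4$ ($g = 2 - 6 = -4$)
$b{\left(Z \right)} = - \frac{1}{8}$ ($b{\left(Z \right)} = - \frac{Z \frac{1}{Z}}{8} = \left(- \frac{1}{8}\right) 1 = - \frac{1}{8}$)
$t{\left(F \right)} = - \frac{1}{8 F}$
$m = -7$ ($m = 7 \left(-1\right) = -7$)
$t{\left(5 + 4 \right)} + m \left(-19\right) = - \frac{1}{8 \left(5 + 4\right)} - -133 = - \frac{1}{8 \cdot 9} + 133 = \left(- \frac{1}{8}\right) \frac{1}{9} + 133 = - \frac{1}{72} + 133 = \frac{9575}{72}$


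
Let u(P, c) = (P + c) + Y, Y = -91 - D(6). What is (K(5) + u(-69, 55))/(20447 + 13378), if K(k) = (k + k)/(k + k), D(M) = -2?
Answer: -34/11275 ≈ -0.0030155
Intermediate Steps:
Y = -89 (Y = -91 - 1*(-2) = -91 + 2 = -89)
K(k) = 1 (K(k) = (2*k)/((2*k)) = (2*k)*(1/(2*k)) = 1)
u(P, c) = -89 + P + c (u(P, c) = (P + c) - 89 = -89 + P + c)
(K(5) + u(-69, 55))/(20447 + 13378) = (1 + (-89 - 69 + 55))/(20447 + 13378) = (1 - 103)/33825 = -102*1/33825 = -34/11275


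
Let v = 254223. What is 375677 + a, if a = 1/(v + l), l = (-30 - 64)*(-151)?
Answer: 100838093310/268417 ≈ 3.7568e+5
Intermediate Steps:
l = 14194 (l = -94*(-151) = 14194)
a = 1/268417 (a = 1/(254223 + 14194) = 1/268417 ≈ 3.7255e-6)
375677 + a = 375677 + 1/268417 = 100838093310/268417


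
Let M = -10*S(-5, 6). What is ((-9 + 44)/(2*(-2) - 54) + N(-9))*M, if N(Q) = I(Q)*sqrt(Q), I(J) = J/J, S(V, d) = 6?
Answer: 1050/29 - 180*I ≈ 36.207 - 180.0*I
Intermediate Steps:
I(J) = 1
N(Q) = sqrt(Q) (N(Q) = 1*sqrt(Q) = sqrt(Q))
M = -60 (M = -10*6 = -60)
((-9 + 44)/(2*(-2) - 54) + N(-9))*M = ((-9 + 44)/(2*(-2) - 54) + sqrt(-9))*(-60) = (35/(-4 - 54) + 3*I)*(-60) = (35/(-58) + 3*I)*(-60) = (35*(-1/58) + 3*I)*(-60) = (-35/58 + 3*I)*(-60) = 1050/29 - 180*I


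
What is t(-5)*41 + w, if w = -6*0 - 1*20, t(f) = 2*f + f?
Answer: -635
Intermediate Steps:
t(f) = 3*f
w = -20 (w = 0 - 20 = -20)
t(-5)*41 + w = (3*(-5))*41 - 20 = -15*41 - 20 = -615 - 20 = -635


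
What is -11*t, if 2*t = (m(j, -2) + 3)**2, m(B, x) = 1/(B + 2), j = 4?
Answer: -3971/72 ≈ -55.153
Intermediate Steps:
m(B, x) = 1/(2 + B)
t = 361/72 (t = (1/(2 + 4) + 3)**2/2 = (1/6 + 3)**2/2 = (19/6)**2/2 = (1/2)*(361/36) = 361/72 ≈ 5.0139)
-11*t = -11*361/72 = -3971/72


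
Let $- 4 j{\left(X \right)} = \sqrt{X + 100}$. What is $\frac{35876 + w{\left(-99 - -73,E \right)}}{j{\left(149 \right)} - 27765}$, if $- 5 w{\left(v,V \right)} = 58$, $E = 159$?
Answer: $- \frac{5310800352}{4111441117} + \frac{239096 \sqrt{249}}{20557205585} \approx -1.2915$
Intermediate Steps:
$w{\left(v,V \right)} = - \frac{58}{5}$ ($w{\left(v,V \right)} = \left(- \frac{1}{5}\right) 58 = - \frac{58}{5}$)
$j{\left(X \right)} = - \frac{\sqrt{100 + X}}{4}$ ($j{\left(X \right)} = - \frac{\sqrt{X + 100}}{4} = - \frac{\sqrt{100 + X}}{4}$)
$\frac{35876 + w{\left(-99 - -73,E \right)}}{j{\left(149 \right)} - 27765} = \frac{35876 - \frac{58}{5}}{- \frac{\sqrt{100 + 149}}{4} - 27765} = \frac{179322}{5 \left(- \frac{\sqrt{249}}{4} - 27765\right)} = \frac{179322}{5 \left(-27765 - \frac{\sqrt{249}}{4}\right)}$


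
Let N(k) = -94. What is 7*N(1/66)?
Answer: -658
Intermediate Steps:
7*N(1/66) = 7*(-94) = -658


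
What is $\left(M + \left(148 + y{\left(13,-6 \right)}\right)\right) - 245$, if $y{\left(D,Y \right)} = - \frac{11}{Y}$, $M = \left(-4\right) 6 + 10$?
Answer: $- \frac{655}{6} \approx -109.17$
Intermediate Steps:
$M = -14$ ($M = -24 + 10 = -14$)
$\left(M + \left(148 + y{\left(13,-6 \right)}\right)\right) - 245 = \left(-14 + \left(148 - \frac{11}{-6}\right)\right) - 245 = \left(-14 + \left(148 - - \frac{11}{6}\right)\right) - 245 = \left(-14 + \left(148 + \frac{11}{6}\right)\right) - 245 = \left(-14 + \frac{899}{6}\right) - 245 = \frac{815}{6} - 245 = - \frac{655}{6}$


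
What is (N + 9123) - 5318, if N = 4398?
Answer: 8203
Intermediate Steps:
(N + 9123) - 5318 = (4398 + 9123) - 5318 = 13521 - 5318 = 8203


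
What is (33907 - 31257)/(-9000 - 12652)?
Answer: -1325/10826 ≈ -0.12239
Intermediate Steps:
(33907 - 31257)/(-9000 - 12652) = 2650/(-21652) = 2650*(-1/21652) = -1325/10826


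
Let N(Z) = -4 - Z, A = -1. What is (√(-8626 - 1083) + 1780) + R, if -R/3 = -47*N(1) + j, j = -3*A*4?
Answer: 1039 + I*√9709 ≈ 1039.0 + 98.534*I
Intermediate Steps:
j = 12 (j = -3*(-1)*4 = 3*4 = 12)
R = -741 (R = -3*(-47*(-4 - 1*1) + 12) = -3*(-47*(-4 - 1) + 12) = -3*(-47*(-5) + 12) = -3*(235 + 12) = -3*247 = -741)
(√(-8626 - 1083) + 1780) + R = (√(-8626 - 1083) + 1780) - 741 = (√(-9709) + 1780) - 741 = (I*√9709 + 1780) - 741 = (1780 + I*√9709) - 741 = 1039 + I*√9709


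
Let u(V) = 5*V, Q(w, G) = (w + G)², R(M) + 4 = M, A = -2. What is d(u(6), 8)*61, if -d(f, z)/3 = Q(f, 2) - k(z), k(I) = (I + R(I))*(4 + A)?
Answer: -183000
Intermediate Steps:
R(M) = -4 + M
Q(w, G) = (G + w)²
k(I) = -8 + 4*I (k(I) = (I + (-4 + I))*(4 - 2) = (-4 + 2*I)*2 = -8 + 4*I)
d(f, z) = -24 - 3*(2 + f)² + 12*z (d(f, z) = -3*((2 + f)² - (-8 + 4*z)) = -3*((2 + f)² + (8 - 4*z)) = -3*(8 + (2 + f)² - 4*z) = -24 - 3*(2 + f)² + 12*z)
d(u(6), 8)*61 = (-24 - 3*(2 + 5*6)² + 12*8)*61 = (-24 - 3*(2 + 30)² + 96)*61 = (-24 - 3*32² + 96)*61 = (-24 - 3*1024 + 96)*61 = (-24 - 3072 + 96)*61 = -3000*61 = -183000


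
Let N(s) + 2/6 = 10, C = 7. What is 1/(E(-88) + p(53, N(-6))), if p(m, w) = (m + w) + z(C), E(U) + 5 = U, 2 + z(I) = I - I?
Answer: -3/97 ≈ -0.030928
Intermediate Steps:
z(I) = -2 (z(I) = -2 + (I - I) = -2 + 0 = -2)
E(U) = -5 + U
N(s) = 29/3 (N(s) = -⅓ + 10 = 29/3)
p(m, w) = -2 + m + w (p(m, w) = (m + w) - 2 = -2 + m + w)
1/(E(-88) + p(53, N(-6))) = 1/((-5 - 88) + (-2 + 53 + 29/3)) = 1/(-93 + 182/3) = 1/(-97/3) = -3/97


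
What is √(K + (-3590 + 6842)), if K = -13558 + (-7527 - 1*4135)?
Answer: 4*I*√1373 ≈ 148.22*I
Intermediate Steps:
K = -25220 (K = -13558 + (-7527 - 4135) = -13558 - 11662 = -25220)
√(K + (-3590 + 6842)) = √(-25220 + (-3590 + 6842)) = √(-25220 + 3252) = √(-21968) = 4*I*√1373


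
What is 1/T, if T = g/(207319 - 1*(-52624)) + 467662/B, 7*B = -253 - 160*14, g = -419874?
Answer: -648037899/852004988744 ≈ -0.00076060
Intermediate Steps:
B = -2493/7 (B = (-253 - 160*14)/7 = (-253 - 2240)/7 = (1/7)*(-2493) = -2493/7 ≈ -356.14)
T = -852004988744/648037899 (T = -419874/(207319 - 1*(-52624)) + 467662/(-2493/7) = -419874/(207319 + 52624) + 467662*(-7/2493) = -419874/259943 - 3273634/2493 = -852004988744/648037899 ≈ -1314.7)
1/T = 1/(-852004988744/648037899) = -648037899/852004988744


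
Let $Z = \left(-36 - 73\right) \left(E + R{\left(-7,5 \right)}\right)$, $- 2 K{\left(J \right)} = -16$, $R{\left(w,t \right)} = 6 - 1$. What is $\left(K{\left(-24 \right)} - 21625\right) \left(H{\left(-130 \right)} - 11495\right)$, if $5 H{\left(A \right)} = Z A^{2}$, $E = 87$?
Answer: $732948920295$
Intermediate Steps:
$R{\left(w,t \right)} = 5$
$K{\left(J \right)} = 8$ ($K{\left(J \right)} = \left(- \frac{1}{2}\right) \left(-16\right) = 8$)
$Z = -10028$ ($Z = \left(-36 - 73\right) \left(87 + 5\right) = \left(-109\right) 92 = -10028$)
$H{\left(A \right)} = - \frac{10028 A^{2}}{5}$ ($H{\left(A \right)} = \frac{\left(-10028\right) A^{2}}{5} = - \frac{10028 A^{2}}{5}$)
$\left(K{\left(-24 \right)} - 21625\right) \left(H{\left(-130 \right)} - 11495\right) = \left(8 - 21625\right) \left(- \frac{10028 \left(-130\right)^{2}}{5} - 11495\right) = - 21617 \left(\left(- \frac{10028}{5}\right) 16900 - 11495\right) = - 21617 \left(-33894640 - 11495\right) = \left(-21617\right) \left(-33906135\right) = 732948920295$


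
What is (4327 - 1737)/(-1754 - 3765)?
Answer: -2590/5519 ≈ -0.46929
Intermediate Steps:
(4327 - 1737)/(-1754 - 3765) = 2590/(-5519) = 2590*(-1/5519) = -2590/5519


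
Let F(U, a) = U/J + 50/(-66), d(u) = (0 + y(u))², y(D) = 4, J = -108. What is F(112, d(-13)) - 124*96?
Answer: -3536021/297 ≈ -11906.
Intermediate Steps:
d(u) = 16 (d(u) = (0 + 4)² = 4² = 16)
F(U, a) = -25/33 - U/108 (F(U, a) = U/(-108) + 50/(-66) = U*(-1/108) + 50*(-1/66) = -U/108 - 25/33 = -25/33 - U/108)
F(112, d(-13)) - 124*96 = (-25/33 - 1/108*112) - 124*96 = (-25/33 - 28/27) - 1*11904 = -533/297 - 11904 = -3536021/297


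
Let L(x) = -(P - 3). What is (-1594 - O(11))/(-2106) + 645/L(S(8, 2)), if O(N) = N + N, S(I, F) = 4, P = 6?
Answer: -225587/1053 ≈ -214.23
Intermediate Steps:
L(x) = -3 (L(x) = -(6 - 3) = -1*3 = -3)
O(N) = 2*N
(-1594 - O(11))/(-2106) + 645/L(S(8, 2)) = (-1594 - 2*11)/(-2106) + 645/(-3) = (-1594 - 1*22)*(-1/2106) + 645*(-⅓) = (-1594 - 22)*(-1/2106) - 215 = -1616*(-1/2106) - 215 = 808/1053 - 215 = -225587/1053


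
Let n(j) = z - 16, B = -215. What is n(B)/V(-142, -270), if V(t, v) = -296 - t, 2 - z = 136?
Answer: 75/77 ≈ 0.97403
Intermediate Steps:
z = -134 (z = 2 - 1*136 = 2 - 136 = -134)
n(j) = -150 (n(j) = -134 - 16 = -150)
n(B)/V(-142, -270) = -150/(-296 - 1*(-142)) = -150/(-296 + 142) = -150/(-154) = -150*(-1/154) = 75/77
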